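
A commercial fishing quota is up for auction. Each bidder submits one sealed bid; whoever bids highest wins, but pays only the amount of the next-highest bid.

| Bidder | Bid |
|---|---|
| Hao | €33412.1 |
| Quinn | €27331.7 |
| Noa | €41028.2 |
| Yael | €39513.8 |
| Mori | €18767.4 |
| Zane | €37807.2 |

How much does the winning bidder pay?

Highest bid: Noa at €41028.2, so Noa wins.
Second-highest bid: Yael at €39513.8 — that is the price the winner pays.

€39513.8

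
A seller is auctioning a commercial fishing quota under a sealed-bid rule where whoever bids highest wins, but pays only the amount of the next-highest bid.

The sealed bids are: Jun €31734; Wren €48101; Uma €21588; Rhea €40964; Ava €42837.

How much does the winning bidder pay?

Highest bid: Wren at €48101, so Wren wins.
Second-highest bid: Ava at €42837 — that is the price the winner pays.

€42837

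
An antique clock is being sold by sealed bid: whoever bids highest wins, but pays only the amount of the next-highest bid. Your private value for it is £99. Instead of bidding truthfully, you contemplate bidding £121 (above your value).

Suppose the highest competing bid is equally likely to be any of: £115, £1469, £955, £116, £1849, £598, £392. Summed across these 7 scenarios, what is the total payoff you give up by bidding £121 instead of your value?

£33

The deviation costs you only when the competing bid falls strictly between £99 and £121; elsewhere both bids give the same outcome.
£115: truthful payoff £0, deviation payoff −£16 → loss £16.
£1469: outcomes coincide → loss £0.
£955: outcomes coincide → loss £0.
£116: truthful payoff £0, deviation payoff −£17 → loss £17.
£1849: outcomes coincide → loss £0.
£598: outcomes coincide → loss £0.
£392: outcomes coincide → loss £0.
Total loss = £16 + £17 = £33.
Because the price is fixed by the runner-up's bid, deviating from your value can only change a good outcome into a bad one — never the reverse.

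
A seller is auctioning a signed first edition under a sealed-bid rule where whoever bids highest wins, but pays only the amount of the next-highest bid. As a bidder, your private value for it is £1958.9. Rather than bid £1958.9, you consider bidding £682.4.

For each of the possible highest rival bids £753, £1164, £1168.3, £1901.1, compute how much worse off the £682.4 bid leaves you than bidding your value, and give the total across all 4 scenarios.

£2849.2

The deviation costs you only when the competing bid falls strictly between £682.4 and £1958.9; elsewhere both bids give the same outcome.
£753: truthful payoff £1205.9, deviation payoff £0 → loss £1205.9.
£1164: truthful payoff £794.9, deviation payoff £0 → loss £794.9.
£1168.3: truthful payoff £790.6, deviation payoff £0 → loss £790.6.
£1901.1: truthful payoff £57.8, deviation payoff £0 → loss £57.8.
Total loss = £1205.9 + £794.9 + £790.6 + £57.8 = £2849.2.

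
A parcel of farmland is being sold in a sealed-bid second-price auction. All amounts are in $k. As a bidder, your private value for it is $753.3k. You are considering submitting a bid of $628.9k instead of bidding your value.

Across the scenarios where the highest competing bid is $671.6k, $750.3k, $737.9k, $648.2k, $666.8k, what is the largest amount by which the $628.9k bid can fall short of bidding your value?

$105.1k

$671.6k: truthful gives $81.7k, deviation gives $0k → loss $81.7k.
$750.3k: truthful gives $3k, deviation gives $0k → loss $3k.
$737.9k: truthful gives $15.4k, deviation gives $0k → loss $15.4k.
$648.2k: truthful gives $105.1k, deviation gives $0k → loss $105.1k.
$666.8k: truthful gives $86.5k, deviation gives $0k → loss $86.5k.
Maximum loss: $105.1k.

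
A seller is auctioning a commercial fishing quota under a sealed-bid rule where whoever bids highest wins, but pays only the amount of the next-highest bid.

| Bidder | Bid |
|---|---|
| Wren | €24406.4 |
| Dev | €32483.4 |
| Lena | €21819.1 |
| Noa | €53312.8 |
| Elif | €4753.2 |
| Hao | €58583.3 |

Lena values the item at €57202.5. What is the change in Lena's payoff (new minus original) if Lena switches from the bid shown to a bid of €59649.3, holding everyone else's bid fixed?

The highest bid among the other bidders is €58583.3; Lena's bid doesn't change that.
Original bid €21819.1: Lena is not highest (top rival bid is €58583.3); payoff €0.
Alternative bid €59649.3: Lena is highest, pays the top rival bid €58583.3; payoff €57202.5 − €58583.3 = −€1380.8.
Change in payoff = −€1380.8 − (€0) = −€1380.8.

−€1380.8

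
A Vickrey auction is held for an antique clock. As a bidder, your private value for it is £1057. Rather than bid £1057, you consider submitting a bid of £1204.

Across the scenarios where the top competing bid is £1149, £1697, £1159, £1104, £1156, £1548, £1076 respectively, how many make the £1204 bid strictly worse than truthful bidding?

5

The deviation hurts exactly when the highest competing bid lies strictly between £1057 and £1204 — overbidding then wins at a price above your value.
£1149: inside the interval → strictly worse (loss £92).
£1697: above both → same outcome either way.
£1159: inside the interval → strictly worse (loss £102).
£1104: inside the interval → strictly worse (loss £47).
£1156: inside the interval → strictly worse (loss £99).
£1548: above both → same outcome either way.
£1076: inside the interval → strictly worse (loss £19).
Count: 5.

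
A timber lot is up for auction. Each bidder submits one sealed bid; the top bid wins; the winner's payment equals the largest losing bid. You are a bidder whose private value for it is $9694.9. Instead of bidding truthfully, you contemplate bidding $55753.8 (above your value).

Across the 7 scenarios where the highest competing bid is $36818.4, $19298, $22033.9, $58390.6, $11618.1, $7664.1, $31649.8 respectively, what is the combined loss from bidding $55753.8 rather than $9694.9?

The deviation costs you only when the competing bid falls strictly between $9694.9 and $55753.8; elsewhere both bids give the same outcome.
$36818.4: truthful payoff $0, deviation payoff −$27123.5 → loss $27123.5.
$19298: truthful payoff $0, deviation payoff −$9603.1 → loss $9603.1.
$22033.9: truthful payoff $0, deviation payoff −$12339 → loss $12339.
$58390.6: outcomes coincide → loss $0.
$11618.1: truthful payoff $0, deviation payoff −$1923.2 → loss $1923.2.
$7664.1: outcomes coincide → loss $0.
$31649.8: truthful payoff $0, deviation payoff −$21954.9 → loss $21954.9.
Total loss = $27123.5 + $9603.1 + $12339 + $1923.2 + $21954.9 = $72943.7.

$72943.7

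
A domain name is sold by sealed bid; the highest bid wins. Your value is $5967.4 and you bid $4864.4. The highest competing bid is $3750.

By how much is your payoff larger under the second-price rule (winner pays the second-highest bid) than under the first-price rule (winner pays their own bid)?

You have the highest bid, so you win under either rule.
Second-price: pay $3750 → payoff $2217.4.
First-price: pay your own bid $4864.4 → payoff $1103.
Difference = $2217.4 − ($1103) = $1114.4.

$1114.4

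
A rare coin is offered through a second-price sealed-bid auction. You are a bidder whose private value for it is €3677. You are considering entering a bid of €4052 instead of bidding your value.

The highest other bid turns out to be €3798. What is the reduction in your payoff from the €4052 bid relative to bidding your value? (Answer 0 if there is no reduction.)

€121

Bidding your value €3677: you lose (since €3677 < €3798). Payoff €0.
Bidding €4052: you win and pay €3798. Payoff €3677 − €3798 = −€121.
The competing bid €3798 lies between your value and your inflated bid, so overbidding wins an item priced above your value.
Loss from deviating = €0 − (−€121) = €121.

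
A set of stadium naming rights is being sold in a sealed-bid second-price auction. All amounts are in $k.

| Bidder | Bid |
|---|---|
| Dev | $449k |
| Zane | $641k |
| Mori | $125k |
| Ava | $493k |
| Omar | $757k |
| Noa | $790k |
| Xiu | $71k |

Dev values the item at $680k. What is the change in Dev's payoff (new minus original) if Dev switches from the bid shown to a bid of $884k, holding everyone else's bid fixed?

−$110k

The highest bid among the other bidders is $790k; Dev's bid doesn't change that.
Original bid $449k: Dev is not highest (top rival bid is $790k); payoff $0k.
Alternative bid $884k: Dev is highest, pays the top rival bid $790k; payoff $680k − $790k = −$110k.
Change in payoff = −$110k − ($0k) = −$110k.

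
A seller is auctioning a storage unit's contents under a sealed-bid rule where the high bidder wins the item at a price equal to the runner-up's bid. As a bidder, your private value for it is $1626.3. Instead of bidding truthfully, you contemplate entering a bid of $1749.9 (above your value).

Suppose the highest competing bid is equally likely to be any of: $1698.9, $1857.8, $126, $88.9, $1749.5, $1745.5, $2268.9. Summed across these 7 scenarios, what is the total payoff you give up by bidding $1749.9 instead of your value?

The deviation costs you only when the competing bid falls strictly between $1626.3 and $1749.9; elsewhere both bids give the same outcome.
$1698.9: truthful payoff $0, deviation payoff −$72.6 → loss $72.6.
$1857.8: outcomes coincide → loss $0.
$126: outcomes coincide → loss $0.
$88.9: outcomes coincide → loss $0.
$1749.5: truthful payoff $0, deviation payoff −$123.2 → loss $123.2.
$1745.5: truthful payoff $0, deviation payoff −$119.2 → loss $119.2.
$2268.9: outcomes coincide → loss $0.
Total loss = $72.6 + $123.2 + $119.2 = $315.

$315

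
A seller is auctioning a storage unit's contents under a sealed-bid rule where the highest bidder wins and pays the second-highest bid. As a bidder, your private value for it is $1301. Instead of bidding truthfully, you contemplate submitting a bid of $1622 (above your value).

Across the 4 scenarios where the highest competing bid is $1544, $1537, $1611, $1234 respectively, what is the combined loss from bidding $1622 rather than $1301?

$789

The deviation costs you only when the competing bid falls strictly between $1301 and $1622; elsewhere both bids give the same outcome.
$1544: truthful payoff $0, deviation payoff −$243 → loss $243.
$1537: truthful payoff $0, deviation payoff −$236 → loss $236.
$1611: truthful payoff $0, deviation payoff −$310 → loss $310.
$1234: outcomes coincide → loss $0.
Total loss = $243 + $236 + $310 = $789.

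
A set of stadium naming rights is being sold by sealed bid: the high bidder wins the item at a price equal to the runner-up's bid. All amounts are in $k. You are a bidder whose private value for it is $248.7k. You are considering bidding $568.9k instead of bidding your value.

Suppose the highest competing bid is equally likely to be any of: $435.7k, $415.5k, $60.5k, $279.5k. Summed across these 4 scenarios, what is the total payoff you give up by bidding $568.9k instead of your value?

$384.6k

The deviation costs you only when the competing bid falls strictly between $248.7k and $568.9k; elsewhere both bids give the same outcome.
$435.7k: truthful payoff $0k, deviation payoff −$187k → loss $187k.
$415.5k: truthful payoff $0k, deviation payoff −$166.8k → loss $166.8k.
$60.5k: outcomes coincide → loss $0k.
$279.5k: truthful payoff $0k, deviation payoff −$30.8k → loss $30.8k.
Total loss = $187k + $166.8k + $30.8k = $384.6k.
In a second-price auction your bid sets only whether you win, not what you pay, so bidding your true value is weakly dominant.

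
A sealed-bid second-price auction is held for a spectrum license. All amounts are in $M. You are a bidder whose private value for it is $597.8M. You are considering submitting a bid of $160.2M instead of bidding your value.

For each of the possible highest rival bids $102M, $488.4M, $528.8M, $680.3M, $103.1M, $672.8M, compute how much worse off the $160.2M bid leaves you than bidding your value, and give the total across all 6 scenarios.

The deviation costs you only when the competing bid falls strictly between $160.2M and $597.8M; elsewhere both bids give the same outcome.
$102M: outcomes coincide → loss $0M.
$488.4M: truthful payoff $109.4M, deviation payoff $0M → loss $109.4M.
$528.8M: truthful payoff $69M, deviation payoff $0M → loss $69M.
$680.3M: outcomes coincide → loss $0M.
$103.1M: outcomes coincide → loss $0M.
$672.8M: outcomes coincide → loss $0M.
Total loss = $109.4M + $69M = $178.4M.

$178.4M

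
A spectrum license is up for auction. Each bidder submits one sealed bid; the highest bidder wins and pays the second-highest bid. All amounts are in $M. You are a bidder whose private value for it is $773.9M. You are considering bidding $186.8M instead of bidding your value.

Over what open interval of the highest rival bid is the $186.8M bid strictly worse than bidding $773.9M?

If the competing bid is below $186.8M, both bids win at the same price — no difference.
If it is above $773.9M, both bids lose — no difference.
If it lies strictly between $186.8M and $773.9M, bidding your value wins at a price below your value (positive payoff) while bidding $186.8M loses (payoff 0).
So the deviation strictly hurts on the open interval ($186.8M, $773.9M).

($186.8M, $773.9M)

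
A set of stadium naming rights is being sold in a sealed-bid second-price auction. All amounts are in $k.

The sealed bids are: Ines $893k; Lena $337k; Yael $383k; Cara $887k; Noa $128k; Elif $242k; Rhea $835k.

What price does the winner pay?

$887k

Highest bid: Ines at $893k, so Ines wins.
Second-highest bid: Cara at $887k — that is the price the winner pays.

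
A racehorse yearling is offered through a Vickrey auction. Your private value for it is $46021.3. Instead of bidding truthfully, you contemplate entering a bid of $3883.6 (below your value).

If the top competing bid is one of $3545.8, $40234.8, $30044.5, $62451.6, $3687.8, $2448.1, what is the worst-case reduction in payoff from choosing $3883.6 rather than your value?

$15976.8

$3545.8: same outcome either way → loss $0.
$40234.8: truthful gives $5786.5, deviation gives $0 → loss $5786.5.
$30044.5: truthful gives $15976.8, deviation gives $0 → loss $15976.8.
$62451.6: same outcome either way → loss $0.
$3687.8: same outcome either way → loss $0.
$2448.1: same outcome either way → loss $0.
Maximum loss: $15976.8.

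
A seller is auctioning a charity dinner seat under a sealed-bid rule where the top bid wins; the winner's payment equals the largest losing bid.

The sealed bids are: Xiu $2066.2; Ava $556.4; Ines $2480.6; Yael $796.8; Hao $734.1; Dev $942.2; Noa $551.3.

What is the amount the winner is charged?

Highest bid: Ines at $2480.6, so Ines wins.
Second-highest bid: Xiu at $2066.2 — that is the price the winner pays.

$2066.2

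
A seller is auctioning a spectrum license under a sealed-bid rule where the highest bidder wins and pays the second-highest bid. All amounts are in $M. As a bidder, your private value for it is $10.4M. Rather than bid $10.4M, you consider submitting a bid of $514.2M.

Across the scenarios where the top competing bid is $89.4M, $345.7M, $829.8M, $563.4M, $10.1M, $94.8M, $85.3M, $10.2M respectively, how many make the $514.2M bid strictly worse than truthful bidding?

4

The deviation hurts exactly when the highest competing bid lies strictly between $10.4M and $514.2M — overbidding then wins at a price above your value.
$89.4M: inside the interval → strictly worse (loss $79M).
$345.7M: inside the interval → strictly worse (loss $335.3M).
$829.8M: above both → same outcome either way.
$563.4M: above both → same outcome either way.
$10.1M: below both → same outcome either way.
$94.8M: inside the interval → strictly worse (loss $84.4M).
$85.3M: inside the interval → strictly worse (loss $74.9M).
$10.2M: below both → same outcome either way.
Count: 4.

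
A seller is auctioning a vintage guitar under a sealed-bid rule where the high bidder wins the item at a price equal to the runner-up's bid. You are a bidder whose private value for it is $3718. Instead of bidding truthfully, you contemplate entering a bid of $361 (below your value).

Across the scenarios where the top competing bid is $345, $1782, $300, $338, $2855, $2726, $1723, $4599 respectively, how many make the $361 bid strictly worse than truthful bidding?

The deviation hurts exactly when the highest competing bid lies strictly between $361 and $3718 — underbidding then forfeits a profitable win.
$345: below both → same outcome either way.
$1782: inside the interval → strictly worse (loss $1936).
$300: below both → same outcome either way.
$338: below both → same outcome either way.
$2855: inside the interval → strictly worse (loss $863).
$2726: inside the interval → strictly worse (loss $992).
$1723: inside the interval → strictly worse (loss $1995).
$4599: above both → same outcome either way.
Count: 4.

4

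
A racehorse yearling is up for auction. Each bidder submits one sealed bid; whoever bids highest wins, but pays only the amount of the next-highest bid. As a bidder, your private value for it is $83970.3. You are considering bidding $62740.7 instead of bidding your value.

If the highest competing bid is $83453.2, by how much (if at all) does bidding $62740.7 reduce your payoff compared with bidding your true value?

$517.1

Bidding your value $83970.3: you win (since $83970.3 > $83453.2) and pay $83453.2. Payoff $517.1.
Bidding $62740.7: you lose. Payoff $0.
The competing bid $83453.2 lies between your shaded bid and your value, so underbidding forfeits an item you could have won at a profitable price.
Loss from deviating = $517.1 − ($0) = $517.1.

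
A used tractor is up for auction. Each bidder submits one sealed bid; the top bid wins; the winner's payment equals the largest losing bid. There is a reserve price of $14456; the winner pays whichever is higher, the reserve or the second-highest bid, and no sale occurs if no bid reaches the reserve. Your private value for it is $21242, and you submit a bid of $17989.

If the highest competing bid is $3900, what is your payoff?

$6786

Your bid $17989 is the highest and exceeds the reserve.
Price = max(second-highest bid, reserve) = max($3900, $14456) = $14456.
Payoff = $21242 − $14456 = $6786.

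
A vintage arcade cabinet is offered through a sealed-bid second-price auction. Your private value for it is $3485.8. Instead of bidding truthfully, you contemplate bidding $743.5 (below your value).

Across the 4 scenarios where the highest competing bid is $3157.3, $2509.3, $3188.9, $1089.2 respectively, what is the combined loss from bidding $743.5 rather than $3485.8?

The deviation costs you only when the competing bid falls strictly between $743.5 and $3485.8; elsewhere both bids give the same outcome.
$3157.3: truthful payoff $328.5, deviation payoff $0 → loss $328.5.
$2509.3: truthful payoff $976.5, deviation payoff $0 → loss $976.5.
$3188.9: truthful payoff $296.9, deviation payoff $0 → loss $296.9.
$1089.2: truthful payoff $2396.6, deviation payoff $0 → loss $2396.6.
Total loss = $328.5 + $976.5 + $296.9 + $2396.6 = $3998.5.
In a second-price auction your bid sets only whether you win, not what you pay, so bidding your true value is weakly dominant.

$3998.5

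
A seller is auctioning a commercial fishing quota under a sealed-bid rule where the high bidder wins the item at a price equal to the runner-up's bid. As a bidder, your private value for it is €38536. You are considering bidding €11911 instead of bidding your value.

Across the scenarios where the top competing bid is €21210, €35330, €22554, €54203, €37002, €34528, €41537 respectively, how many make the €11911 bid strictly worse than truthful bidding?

5

The deviation hurts exactly when the highest competing bid lies strictly between €11911 and €38536 — underbidding then forfeits a profitable win.
€21210: inside the interval → strictly worse (loss €17326).
€35330: inside the interval → strictly worse (loss €3206).
€22554: inside the interval → strictly worse (loss €15982).
€54203: above both → same outcome either way.
€37002: inside the interval → strictly worse (loss €1534).
€34528: inside the interval → strictly worse (loss €4008).
€41537: above both → same outcome either way.
Count: 5.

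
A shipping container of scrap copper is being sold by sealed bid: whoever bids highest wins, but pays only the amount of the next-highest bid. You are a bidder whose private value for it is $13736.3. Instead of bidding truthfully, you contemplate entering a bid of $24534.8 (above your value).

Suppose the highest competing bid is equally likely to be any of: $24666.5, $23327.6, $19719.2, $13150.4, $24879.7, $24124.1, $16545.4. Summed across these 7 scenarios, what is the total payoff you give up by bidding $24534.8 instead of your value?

The deviation costs you only when the competing bid falls strictly between $13736.3 and $24534.8; elsewhere both bids give the same outcome.
$24666.5: outcomes coincide → loss $0.
$23327.6: truthful payoff $0, deviation payoff −$9591.3 → loss $9591.3.
$19719.2: truthful payoff $0, deviation payoff −$5982.9 → loss $5982.9.
$13150.4: outcomes coincide → loss $0.
$24879.7: outcomes coincide → loss $0.
$24124.1: truthful payoff $0, deviation payoff −$10387.8 → loss $10387.8.
$16545.4: truthful payoff $0, deviation payoff −$2809.1 → loss $2809.1.
Total loss = $9591.3 + $5982.9 + $10387.8 + $2809.1 = $28771.1.
In a second-price auction your bid sets only whether you win, not what you pay, so bidding your true value is weakly dominant.

$28771.1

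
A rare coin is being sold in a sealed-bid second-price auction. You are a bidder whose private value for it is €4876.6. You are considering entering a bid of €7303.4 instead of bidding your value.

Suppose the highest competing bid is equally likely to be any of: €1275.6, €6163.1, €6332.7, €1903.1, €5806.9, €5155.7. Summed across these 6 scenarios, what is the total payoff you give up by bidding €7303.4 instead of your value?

The deviation costs you only when the competing bid falls strictly between €4876.6 and €7303.4; elsewhere both bids give the same outcome.
€1275.6: outcomes coincide → loss €0.
€6163.1: truthful payoff €0, deviation payoff −€1286.5 → loss €1286.5.
€6332.7: truthful payoff €0, deviation payoff −€1456.1 → loss €1456.1.
€1903.1: outcomes coincide → loss €0.
€5806.9: truthful payoff €0, deviation payoff −€930.3 → loss €930.3.
€5155.7: truthful payoff €0, deviation payoff −€279.1 → loss €279.1.
Total loss = €1286.5 + €1456.1 + €930.3 + €279.1 = €3952.
In a second-price auction your bid sets only whether you win, not what you pay, so bidding your true value is weakly dominant.

€3952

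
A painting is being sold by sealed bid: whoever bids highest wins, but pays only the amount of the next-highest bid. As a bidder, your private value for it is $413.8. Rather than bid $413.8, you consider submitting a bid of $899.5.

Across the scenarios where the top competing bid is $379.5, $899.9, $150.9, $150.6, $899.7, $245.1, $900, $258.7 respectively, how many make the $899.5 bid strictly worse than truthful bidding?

The deviation hurts exactly when the highest competing bid lies strictly between $413.8 and $899.5 — overbidding then wins at a price above your value.
$379.5: below both → same outcome either way.
$899.9: above both → same outcome either way.
$150.9: below both → same outcome either way.
$150.6: below both → same outcome either way.
$899.7: above both → same outcome either way.
$245.1: below both → same outcome either way.
$900: above both → same outcome either way.
$258.7: below both → same outcome either way.
Count: 0.

0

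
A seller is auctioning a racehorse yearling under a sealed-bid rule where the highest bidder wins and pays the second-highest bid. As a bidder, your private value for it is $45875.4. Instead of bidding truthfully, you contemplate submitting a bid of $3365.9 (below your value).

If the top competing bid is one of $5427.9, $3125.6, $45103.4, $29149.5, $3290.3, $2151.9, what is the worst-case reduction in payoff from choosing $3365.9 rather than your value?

$5427.9: truthful gives $40447.5, deviation gives $0 → loss $40447.5.
$3125.6: same outcome either way → loss $0.
$45103.4: truthful gives $772, deviation gives $0 → loss $772.
$29149.5: truthful gives $16725.9, deviation gives $0 → loss $16725.9.
$3290.3: same outcome either way → loss $0.
$2151.9: same outcome either way → loss $0.
Maximum loss: $40447.5.

$40447.5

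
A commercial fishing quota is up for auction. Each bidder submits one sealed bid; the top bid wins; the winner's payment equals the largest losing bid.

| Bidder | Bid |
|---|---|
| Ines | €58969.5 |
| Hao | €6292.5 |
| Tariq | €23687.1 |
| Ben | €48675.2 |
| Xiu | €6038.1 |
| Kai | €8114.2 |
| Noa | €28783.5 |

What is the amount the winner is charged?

€48675.2

Highest bid: Ines at €58969.5, so Ines wins.
Second-highest bid: Ben at €48675.2 — that is the price the winner pays.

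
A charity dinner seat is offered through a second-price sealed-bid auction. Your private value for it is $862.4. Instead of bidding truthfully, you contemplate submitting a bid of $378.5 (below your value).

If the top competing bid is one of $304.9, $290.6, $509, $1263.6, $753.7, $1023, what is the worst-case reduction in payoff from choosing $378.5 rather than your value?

$353.4

$304.9: same outcome either way → loss $0.
$290.6: same outcome either way → loss $0.
$509: truthful gives $353.4, deviation gives $0 → loss $353.4.
$1263.6: same outcome either way → loss $0.
$753.7: truthful gives $108.7, deviation gives $0 → loss $108.7.
$1023: same outcome either way → loss $0.
Maximum loss: $353.4.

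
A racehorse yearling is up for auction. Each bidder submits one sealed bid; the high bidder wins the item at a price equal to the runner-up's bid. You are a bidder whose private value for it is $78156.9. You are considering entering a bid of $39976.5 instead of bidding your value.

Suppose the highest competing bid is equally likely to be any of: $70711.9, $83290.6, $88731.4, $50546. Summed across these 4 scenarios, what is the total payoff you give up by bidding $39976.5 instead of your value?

$35055.9

The deviation costs you only when the competing bid falls strictly between $39976.5 and $78156.9; elsewhere both bids give the same outcome.
$70711.9: truthful payoff $7445, deviation payoff $0 → loss $7445.
$83290.6: outcomes coincide → loss $0.
$88731.4: outcomes coincide → loss $0.
$50546: truthful payoff $27610.9, deviation payoff $0 → loss $27610.9.
Total loss = $7445 + $27610.9 = $35055.9.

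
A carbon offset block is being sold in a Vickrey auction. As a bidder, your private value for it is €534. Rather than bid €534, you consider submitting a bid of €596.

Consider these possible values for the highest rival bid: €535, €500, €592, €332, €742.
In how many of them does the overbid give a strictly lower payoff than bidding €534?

2

The deviation hurts exactly when the highest competing bid lies strictly between €534 and €596 — overbidding then wins at a price above your value.
€535: inside the interval → strictly worse (loss €1).
€500: below both → same outcome either way.
€592: inside the interval → strictly worse (loss €58).
€332: below both → same outcome either way.
€742: above both → same outcome either way.
Count: 2.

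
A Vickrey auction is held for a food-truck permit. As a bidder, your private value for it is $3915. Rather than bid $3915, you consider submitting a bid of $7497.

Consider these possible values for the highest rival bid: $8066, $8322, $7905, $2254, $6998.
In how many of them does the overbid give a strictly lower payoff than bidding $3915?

1

The deviation hurts exactly when the highest competing bid lies strictly between $3915 and $7497 — overbidding then wins at a price above your value.
$8066: above both → same outcome either way.
$8322: above both → same outcome either way.
$7905: above both → same outcome either way.
$2254: below both → same outcome either way.
$6998: inside the interval → strictly worse (loss $3083).
Count: 1.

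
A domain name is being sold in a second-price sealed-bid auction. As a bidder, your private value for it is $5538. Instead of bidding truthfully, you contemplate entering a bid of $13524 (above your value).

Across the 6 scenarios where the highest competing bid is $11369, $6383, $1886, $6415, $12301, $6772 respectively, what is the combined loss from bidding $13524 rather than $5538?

The deviation costs you only when the competing bid falls strictly between $5538 and $13524; elsewhere both bids give the same outcome.
$11369: truthful payoff $0, deviation payoff −$5831 → loss $5831.
$6383: truthful payoff $0, deviation payoff −$845 → loss $845.
$1886: outcomes coincide → loss $0.
$6415: truthful payoff $0, deviation payoff −$877 → loss $877.
$12301: truthful payoff $0, deviation payoff −$6763 → loss $6763.
$6772: truthful payoff $0, deviation payoff −$1234 → loss $1234.
Total loss = $5831 + $845 + $877 + $6763 + $1234 = $15550.

$15550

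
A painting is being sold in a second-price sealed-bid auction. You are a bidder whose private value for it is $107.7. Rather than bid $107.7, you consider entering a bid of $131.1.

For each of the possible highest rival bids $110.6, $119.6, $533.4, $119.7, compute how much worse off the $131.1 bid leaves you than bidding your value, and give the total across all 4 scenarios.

$26.8

The deviation costs you only when the competing bid falls strictly between $107.7 and $131.1; elsewhere both bids give the same outcome.
$110.6: truthful payoff $0, deviation payoff −$2.9 → loss $2.9.
$119.6: truthful payoff $0, deviation payoff −$11.9 → loss $11.9.
$533.4: outcomes coincide → loss $0.
$119.7: truthful payoff $0, deviation payoff −$12 → loss $12.
Total loss = $2.9 + $11.9 + $12 = $26.8.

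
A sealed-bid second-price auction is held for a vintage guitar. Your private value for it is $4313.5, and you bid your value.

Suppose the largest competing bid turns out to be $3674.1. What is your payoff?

$639.4

Your bid $4313.5 exceeds the highest competing bid $3674.1, so you win.
In a second-price auction the winner pays the second-highest bid, $3674.1.
Payoff = value − price = $4313.5 − $3674.1 = $639.4.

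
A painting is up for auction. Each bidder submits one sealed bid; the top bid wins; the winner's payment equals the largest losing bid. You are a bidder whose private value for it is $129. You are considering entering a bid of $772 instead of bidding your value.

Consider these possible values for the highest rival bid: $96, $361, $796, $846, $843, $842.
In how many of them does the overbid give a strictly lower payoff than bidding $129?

The deviation hurts exactly when the highest competing bid lies strictly between $129 and $772 — overbidding then wins at a price above your value.
$96: below both → same outcome either way.
$361: inside the interval → strictly worse (loss $232).
$796: above both → same outcome either way.
$846: above both → same outcome either way.
$843: above both → same outcome either way.
$842: above both → same outcome either way.
Count: 1.

1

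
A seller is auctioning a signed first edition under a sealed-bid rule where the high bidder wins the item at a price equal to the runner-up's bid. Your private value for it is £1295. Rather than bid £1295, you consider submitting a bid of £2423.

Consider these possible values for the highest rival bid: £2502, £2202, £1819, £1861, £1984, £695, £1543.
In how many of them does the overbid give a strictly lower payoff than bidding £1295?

5

The deviation hurts exactly when the highest competing bid lies strictly between £1295 and £2423 — overbidding then wins at a price above your value.
£2502: above both → same outcome either way.
£2202: inside the interval → strictly worse (loss £907).
£1819: inside the interval → strictly worse (loss £524).
£1861: inside the interval → strictly worse (loss £566).
£1984: inside the interval → strictly worse (loss £689).
£695: below both → same outcome either way.
£1543: inside the interval → strictly worse (loss £248).
Count: 5.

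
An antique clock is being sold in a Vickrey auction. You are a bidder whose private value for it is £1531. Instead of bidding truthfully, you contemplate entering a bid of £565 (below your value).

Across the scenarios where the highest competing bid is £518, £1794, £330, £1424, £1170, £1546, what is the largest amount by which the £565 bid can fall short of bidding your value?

£518: same outcome either way → loss £0.
£1794: same outcome either way → loss £0.
£330: same outcome either way → loss £0.
£1424: truthful gives £107, deviation gives £0 → loss £107.
£1170: truthful gives £361, deviation gives £0 → loss £361.
£1546: same outcome either way → loss £0.
Maximum loss: £361.

£361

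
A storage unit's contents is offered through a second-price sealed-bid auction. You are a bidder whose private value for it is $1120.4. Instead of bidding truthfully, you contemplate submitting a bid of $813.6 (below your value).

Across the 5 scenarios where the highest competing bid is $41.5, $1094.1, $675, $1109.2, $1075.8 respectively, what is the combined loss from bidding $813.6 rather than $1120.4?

The deviation costs you only when the competing bid falls strictly between $813.6 and $1120.4; elsewhere both bids give the same outcome.
$41.5: outcomes coincide → loss $0.
$1094.1: truthful payoff $26.3, deviation payoff $0 → loss $26.3.
$675: outcomes coincide → loss $0.
$1109.2: truthful payoff $11.2, deviation payoff $0 → loss $11.2.
$1075.8: truthful payoff $44.6, deviation payoff $0 → loss $44.6.
Total loss = $26.3 + $11.2 + $44.6 = $82.1.

$82.1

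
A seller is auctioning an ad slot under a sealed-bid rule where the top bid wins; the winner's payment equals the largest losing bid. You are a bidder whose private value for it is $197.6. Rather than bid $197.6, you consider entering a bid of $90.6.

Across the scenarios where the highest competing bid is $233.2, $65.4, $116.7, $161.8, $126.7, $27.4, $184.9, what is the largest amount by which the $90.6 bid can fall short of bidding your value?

$80.9

$233.2: same outcome either way → loss $0.
$65.4: same outcome either way → loss $0.
$116.7: truthful gives $80.9, deviation gives $0 → loss $80.9.
$161.8: truthful gives $35.8, deviation gives $0 → loss $35.8.
$126.7: truthful gives $70.9, deviation gives $0 → loss $70.9.
$27.4: same outcome either way → loss $0.
$184.9: truthful gives $12.7, deviation gives $0 → loss $12.7.
Maximum loss: $80.9.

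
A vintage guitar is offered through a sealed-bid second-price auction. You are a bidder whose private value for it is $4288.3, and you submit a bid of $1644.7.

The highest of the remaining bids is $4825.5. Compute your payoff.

Your bid $1644.7 is below the highest competing bid $4825.5, so you lose.
A losing bidder pays nothing and receives nothing: payoff = $0.

$0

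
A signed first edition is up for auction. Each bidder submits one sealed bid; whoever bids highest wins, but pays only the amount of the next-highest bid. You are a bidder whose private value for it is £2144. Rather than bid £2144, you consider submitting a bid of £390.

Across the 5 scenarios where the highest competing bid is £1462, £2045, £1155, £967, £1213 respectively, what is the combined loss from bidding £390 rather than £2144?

The deviation costs you only when the competing bid falls strictly between £390 and £2144; elsewhere both bids give the same outcome.
£1462: truthful payoff £682, deviation payoff £0 → loss £682.
£2045: truthful payoff £99, deviation payoff £0 → loss £99.
£1155: truthful payoff £989, deviation payoff £0 → loss £989.
£967: truthful payoff £1177, deviation payoff £0 → loss £1177.
£1213: truthful payoff £931, deviation payoff £0 → loss £931.
Total loss = £682 + £99 + £989 + £1177 + £931 = £3878.

£3878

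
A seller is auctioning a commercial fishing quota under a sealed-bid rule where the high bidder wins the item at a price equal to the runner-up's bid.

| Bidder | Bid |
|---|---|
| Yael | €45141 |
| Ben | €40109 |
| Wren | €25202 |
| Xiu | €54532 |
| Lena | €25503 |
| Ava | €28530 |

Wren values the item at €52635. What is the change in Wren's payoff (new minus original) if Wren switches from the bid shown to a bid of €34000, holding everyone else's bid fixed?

€0

The highest bid among the other bidders is €54532; Wren's bid doesn't change that.
Original bid €25202: Wren is not highest (top rival bid is €54532); payoff €0.
Alternative bid €34000: Wren is not highest (top rival bid is €54532); payoff €0.
Change in payoff = €0 − (€0) = €0.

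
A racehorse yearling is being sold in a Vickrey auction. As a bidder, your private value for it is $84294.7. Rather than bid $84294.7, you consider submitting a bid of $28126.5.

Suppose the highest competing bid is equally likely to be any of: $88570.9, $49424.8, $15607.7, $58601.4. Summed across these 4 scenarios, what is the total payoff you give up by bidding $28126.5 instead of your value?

The deviation costs you only when the competing bid falls strictly between $28126.5 and $84294.7; elsewhere both bids give the same outcome.
$88570.9: outcomes coincide → loss $0.
$49424.8: truthful payoff $34869.9, deviation payoff $0 → loss $34869.9.
$15607.7: outcomes coincide → loss $0.
$58601.4: truthful payoff $25693.3, deviation payoff $0 → loss $25693.3.
Total loss = $34869.9 + $25693.3 = $60563.2.
In a second-price auction your bid sets only whether you win, not what you pay, so bidding your true value is weakly dominant.

$60563.2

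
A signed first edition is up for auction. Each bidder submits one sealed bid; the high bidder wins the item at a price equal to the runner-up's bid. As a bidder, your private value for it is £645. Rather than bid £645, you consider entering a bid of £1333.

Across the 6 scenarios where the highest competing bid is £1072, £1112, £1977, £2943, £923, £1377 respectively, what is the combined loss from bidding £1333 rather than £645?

£1172

The deviation costs you only when the competing bid falls strictly between £645 and £1333; elsewhere both bids give the same outcome.
£1072: truthful payoff £0, deviation payoff −£427 → loss £427.
£1112: truthful payoff £0, deviation payoff −£467 → loss £467.
£1977: outcomes coincide → loss £0.
£2943: outcomes coincide → loss £0.
£923: truthful payoff £0, deviation payoff −£278 → loss £278.
£1377: outcomes coincide → loss £0.
Total loss = £427 + £467 + £278 = £1172.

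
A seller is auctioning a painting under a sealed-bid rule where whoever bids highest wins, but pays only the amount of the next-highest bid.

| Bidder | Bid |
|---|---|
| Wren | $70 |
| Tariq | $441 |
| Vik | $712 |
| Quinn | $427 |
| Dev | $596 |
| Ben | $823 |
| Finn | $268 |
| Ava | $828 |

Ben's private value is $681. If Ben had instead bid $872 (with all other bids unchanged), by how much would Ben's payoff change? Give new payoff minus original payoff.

−$147

The highest bid among the other bidders is $828; Ben's bid doesn't change that.
Original bid $823: Ben is not highest (top rival bid is $828); payoff $0.
Alternative bid $872: Ben is highest, pays the top rival bid $828; payoff $681 − $828 = −$147.
Change in payoff = −$147 − ($0) = −$147.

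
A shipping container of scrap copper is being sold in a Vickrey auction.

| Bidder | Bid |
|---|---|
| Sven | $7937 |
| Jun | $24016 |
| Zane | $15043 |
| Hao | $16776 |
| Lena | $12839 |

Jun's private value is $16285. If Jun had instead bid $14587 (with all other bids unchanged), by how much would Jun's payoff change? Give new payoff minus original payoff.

The highest bid among the other bidders is $16776; Jun's bid doesn't change that.
Original bid $24016: Jun is highest, pays the top rival bid $16776; payoff $16285 − $16776 = −$491.
Alternative bid $14587: Jun is not highest (top rival bid is $16776); payoff $0.
Change in payoff = $0 − (−$491) = $491.

$491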